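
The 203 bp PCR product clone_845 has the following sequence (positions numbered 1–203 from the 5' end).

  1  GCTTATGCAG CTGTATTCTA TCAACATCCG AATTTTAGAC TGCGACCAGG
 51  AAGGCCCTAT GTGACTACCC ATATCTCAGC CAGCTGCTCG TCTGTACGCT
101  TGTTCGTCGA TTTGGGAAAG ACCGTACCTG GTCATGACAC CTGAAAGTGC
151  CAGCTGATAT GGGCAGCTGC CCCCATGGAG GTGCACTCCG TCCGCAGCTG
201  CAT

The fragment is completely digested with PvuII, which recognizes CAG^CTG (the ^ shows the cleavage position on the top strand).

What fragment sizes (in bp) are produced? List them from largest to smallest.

73, 70, 31, 13, 10, 6 bp

PvuII sites (CAGCTG) start at positions 8, 81, 151, 164, 195.
PvuII cuts after base 3 of each site, so after positions 10, 83, 153, 166, 197.
Linear molecule, 5 cuts → 6 fragments:
  1–10 → 10 bp
  11–83 → 73 bp
  84–153 → 70 bp
  154–166 → 13 bp
  167–197 → 31 bp
  198–203 → 6 bp
Sorted largest to smallest: 73, 70, 31, 13, 10, 6 bp.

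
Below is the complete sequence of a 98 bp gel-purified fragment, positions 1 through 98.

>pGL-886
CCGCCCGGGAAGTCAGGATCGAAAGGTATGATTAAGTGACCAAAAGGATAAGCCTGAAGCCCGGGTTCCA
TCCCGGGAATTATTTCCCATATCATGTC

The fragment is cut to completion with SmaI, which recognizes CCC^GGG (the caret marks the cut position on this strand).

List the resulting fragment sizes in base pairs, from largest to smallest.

56, 24, 12, 6 bp

SmaI sites (CCCGGG) start at positions 4, 60, 72.
SmaI cuts after base 3 of each site, so after positions 6, 62, 74.
Linear molecule, 3 cuts → 4 fragments:
  1–6 → 6 bp
  7–62 → 56 bp
  63–74 → 12 bp
  75–98 → 24 bp
Sorted largest to smallest: 56, 24, 12, 6 bp.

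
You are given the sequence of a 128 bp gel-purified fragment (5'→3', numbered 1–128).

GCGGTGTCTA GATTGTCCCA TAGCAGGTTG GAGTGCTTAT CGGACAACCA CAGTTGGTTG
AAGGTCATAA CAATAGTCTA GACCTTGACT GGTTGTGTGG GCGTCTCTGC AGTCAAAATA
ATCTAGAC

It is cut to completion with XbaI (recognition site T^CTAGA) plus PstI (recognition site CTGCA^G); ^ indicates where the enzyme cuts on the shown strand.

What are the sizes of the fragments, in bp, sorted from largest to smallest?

XbaI sites (TCTAGA) start at positions 7, 77, 122.
XbaI cuts after the first base of each site, so after positions 7, 77, 122.
The PstI site (CTGCAG) starts at position 107.
PstI cuts after base 5 of each site (before the last base), so after position 111.
Combined cut positions: 7, 77, 111, 122.
Linear molecule, 4 cuts → 5 fragments:
  1–7 → 7 bp
  8–77 → 70 bp
  78–111 → 34 bp
  112–122 → 11 bp
  123–128 → 6 bp
Sorted largest to smallest: 70, 34, 11, 7, 6 bp.

70, 34, 11, 7, 6 bp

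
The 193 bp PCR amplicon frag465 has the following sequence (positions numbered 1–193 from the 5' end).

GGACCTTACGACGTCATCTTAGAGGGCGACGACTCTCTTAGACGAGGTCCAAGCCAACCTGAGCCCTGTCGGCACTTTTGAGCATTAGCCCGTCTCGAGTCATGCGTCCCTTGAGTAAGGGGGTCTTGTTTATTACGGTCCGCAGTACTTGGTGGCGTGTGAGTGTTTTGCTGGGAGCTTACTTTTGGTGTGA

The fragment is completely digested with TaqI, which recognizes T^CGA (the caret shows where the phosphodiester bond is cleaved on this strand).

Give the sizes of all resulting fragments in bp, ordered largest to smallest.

The TaqI site (TCGA) starts at position 95.
TaqI cuts after the first base of each site, so after position 95.
Linear molecule, 1 cut → 2 fragments:
  1–95 → 95 bp
  96–193 → 98 bp
Sorted largest to smallest: 98, 95 bp.

98, 95 bp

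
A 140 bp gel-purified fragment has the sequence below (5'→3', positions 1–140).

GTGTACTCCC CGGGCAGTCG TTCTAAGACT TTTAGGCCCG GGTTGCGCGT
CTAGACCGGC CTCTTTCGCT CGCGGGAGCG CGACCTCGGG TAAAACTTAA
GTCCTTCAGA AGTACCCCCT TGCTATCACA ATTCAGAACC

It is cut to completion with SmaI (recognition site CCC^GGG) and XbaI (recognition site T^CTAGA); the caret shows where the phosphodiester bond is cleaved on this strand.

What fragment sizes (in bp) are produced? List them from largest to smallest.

SmaI sites (CCCGGG) start at positions 9, 37.
SmaI cuts after base 3 of each site, so after positions 11, 39.
The XbaI site (TCTAGA) starts at position 50.
XbaI cuts after the first base of each site, so after position 50.
Combined cut positions: 11, 39, 50.
Linear molecule, 3 cuts → 4 fragments:
  1–11 → 11 bp
  12–39 → 28 bp
  40–50 → 11 bp
  51–140 → 90 bp
Sorted largest to smallest: 90, 28, 11, 11 bp.

90, 28, 11, 11 bp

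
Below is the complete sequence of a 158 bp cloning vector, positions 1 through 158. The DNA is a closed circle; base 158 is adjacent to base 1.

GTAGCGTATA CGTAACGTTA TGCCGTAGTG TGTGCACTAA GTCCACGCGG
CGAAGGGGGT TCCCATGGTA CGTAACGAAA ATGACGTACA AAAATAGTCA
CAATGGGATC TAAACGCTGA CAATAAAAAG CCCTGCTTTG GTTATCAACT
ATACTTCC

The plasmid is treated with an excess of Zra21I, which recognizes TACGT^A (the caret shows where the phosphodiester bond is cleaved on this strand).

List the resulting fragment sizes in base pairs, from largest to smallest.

Zra21I sites (TACGTA) start at positions 9, 69.
Zra21I cuts after base 5 of each site (before the last base), so after positions 13, 73.
Circular molecule, 2 cuts → 2 fragments:
  14–73 → 60 bp
  74–158 then 1–13 → 85 + 13 = 98 bp
Sorted largest to smallest: 98, 60 bp.

98, 60 bp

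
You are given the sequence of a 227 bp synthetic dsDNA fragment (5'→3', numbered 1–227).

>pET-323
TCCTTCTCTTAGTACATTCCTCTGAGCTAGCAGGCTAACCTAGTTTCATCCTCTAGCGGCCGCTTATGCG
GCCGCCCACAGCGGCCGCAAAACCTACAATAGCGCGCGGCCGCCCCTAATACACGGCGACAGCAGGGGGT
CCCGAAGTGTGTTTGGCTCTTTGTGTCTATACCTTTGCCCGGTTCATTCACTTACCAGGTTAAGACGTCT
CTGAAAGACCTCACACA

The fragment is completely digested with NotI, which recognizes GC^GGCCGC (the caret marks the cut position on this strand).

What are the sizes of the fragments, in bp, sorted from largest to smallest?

NotI sites (GCGGCCGC) start at positions 56, 68, 81, 106.
NotI cuts after base 2 of each site, so after positions 57, 69, 82, 107.
Linear molecule, 4 cuts → 5 fragments:
  1–57 → 57 bp
  58–69 → 12 bp
  70–82 → 13 bp
  83–107 → 25 bp
  108–227 → 120 bp
Sorted largest to smallest: 120, 57, 25, 13, 12 bp.

120, 57, 25, 13, 12 bp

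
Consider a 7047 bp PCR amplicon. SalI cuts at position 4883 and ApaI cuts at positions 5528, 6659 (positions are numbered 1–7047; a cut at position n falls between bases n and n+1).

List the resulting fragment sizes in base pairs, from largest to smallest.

4883, 1131, 645, 388 bp

Combined cut positions (sorted): 4883, 5528, 6659.
Linear molecule, 3 cuts → 4 fragments:
  4883 − 0 = 4883 bp
  5528 − 4883 = 645 bp
  6659 − 5528 = 1131 bp
  7047 − 6659 = 388 bp
Sorted largest to smallest: 4883, 1131, 645, 388 bp.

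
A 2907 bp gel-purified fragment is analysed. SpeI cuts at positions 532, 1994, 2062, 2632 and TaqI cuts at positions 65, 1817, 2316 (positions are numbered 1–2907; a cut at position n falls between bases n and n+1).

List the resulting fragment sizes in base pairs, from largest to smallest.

1285, 467, 316, 275, 254, 177, 68, 65 bp

Combined cut positions (sorted): 65, 532, 1817, 1994, 2062, 2316, 2632.
Linear molecule, 7 cuts → 8 fragments:
  65 − 0 = 65 bp
  532 − 65 = 467 bp
  1817 − 532 = 1285 bp
  1994 − 1817 = 177 bp
  2062 − 1994 = 68 bp
  2316 − 2062 = 254 bp
  2632 − 2316 = 316 bp
  2907 − 2632 = 275 bp
Sorted largest to smallest: 1285, 467, 316, 275, 254, 177, 68, 65 bp.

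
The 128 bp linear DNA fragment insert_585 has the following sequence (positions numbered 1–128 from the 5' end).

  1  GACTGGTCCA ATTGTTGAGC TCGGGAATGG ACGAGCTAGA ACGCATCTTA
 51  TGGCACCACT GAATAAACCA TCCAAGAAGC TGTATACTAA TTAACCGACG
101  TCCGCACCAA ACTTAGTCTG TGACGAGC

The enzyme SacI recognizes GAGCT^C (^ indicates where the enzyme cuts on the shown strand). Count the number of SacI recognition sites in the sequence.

GAGCTC occurs starting at position 17.
SacI cuts at 1 site.

1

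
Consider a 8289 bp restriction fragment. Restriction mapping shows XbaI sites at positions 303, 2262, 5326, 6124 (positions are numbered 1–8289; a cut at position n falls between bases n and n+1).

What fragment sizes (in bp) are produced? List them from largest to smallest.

3064, 2165, 1959, 798, 303 bp

Linear molecule, 4 cuts → 5 fragments:
  303 − 0 = 303 bp
  2262 − 303 = 1959 bp
  5326 − 2262 = 3064 bp
  6124 − 5326 = 798 bp
  8289 − 6124 = 2165 bp
Sorted largest to smallest: 3064, 2165, 1959, 798, 303 bp.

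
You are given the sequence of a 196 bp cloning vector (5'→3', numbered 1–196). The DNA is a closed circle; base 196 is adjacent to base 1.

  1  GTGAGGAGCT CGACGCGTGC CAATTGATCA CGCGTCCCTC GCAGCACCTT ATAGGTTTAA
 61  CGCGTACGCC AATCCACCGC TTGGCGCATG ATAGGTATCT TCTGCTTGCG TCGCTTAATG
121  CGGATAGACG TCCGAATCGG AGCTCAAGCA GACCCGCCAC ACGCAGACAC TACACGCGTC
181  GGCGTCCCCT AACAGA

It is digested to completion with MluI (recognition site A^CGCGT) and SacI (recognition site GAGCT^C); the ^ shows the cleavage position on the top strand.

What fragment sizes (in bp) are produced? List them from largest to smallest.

MluI sites (ACGCGT) start at positions 13, 30, 60, 174.
MluI cuts after the first base of each site, so after positions 13, 30, 60, 174.
SacI sites (GAGCTC) start at positions 6, 140.
SacI cuts after base 5 of each site (before the last base), so after positions 10, 144.
Combined cut positions: 10, 13, 30, 60, 144, 174.
Circular molecule, 6 cuts → 6 fragments:
  11–13 → 3 bp
  14–30 → 17 bp
  31–60 → 30 bp
  61–144 → 84 bp
  145–174 → 30 bp
  175–196 then 1–10 → 22 + 10 = 32 bp
Sorted largest to smallest: 84, 32, 30, 30, 17, 3 bp.

84, 32, 30, 30, 17, 3 bp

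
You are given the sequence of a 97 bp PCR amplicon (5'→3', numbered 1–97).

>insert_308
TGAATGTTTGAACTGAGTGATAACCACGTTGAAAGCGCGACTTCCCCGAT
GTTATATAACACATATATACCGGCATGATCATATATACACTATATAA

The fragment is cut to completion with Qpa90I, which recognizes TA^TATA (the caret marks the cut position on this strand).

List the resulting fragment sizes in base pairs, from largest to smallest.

54, 18, 11, 9, 5 bp

Qpa90I sites (TATATA) start at positions 53, 64, 82, 91.
Qpa90I cuts after base 2 of each site, so after positions 54, 65, 83, 92.
Linear molecule, 4 cuts → 5 fragments:
  1–54 → 54 bp
  55–65 → 11 bp
  66–83 → 18 bp
  84–92 → 9 bp
  93–97 → 5 bp
Sorted largest to smallest: 54, 18, 11, 9, 5 bp.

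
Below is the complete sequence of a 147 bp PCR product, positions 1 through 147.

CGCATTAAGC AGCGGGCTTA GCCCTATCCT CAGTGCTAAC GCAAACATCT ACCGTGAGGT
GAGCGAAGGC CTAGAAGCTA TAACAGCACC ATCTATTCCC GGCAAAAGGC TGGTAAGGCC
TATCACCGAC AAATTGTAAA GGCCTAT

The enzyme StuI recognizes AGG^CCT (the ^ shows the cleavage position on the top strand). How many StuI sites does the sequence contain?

3

AGGCCT occurs starting at positions 67, 116, 140.
StuI cuts at 3 sites.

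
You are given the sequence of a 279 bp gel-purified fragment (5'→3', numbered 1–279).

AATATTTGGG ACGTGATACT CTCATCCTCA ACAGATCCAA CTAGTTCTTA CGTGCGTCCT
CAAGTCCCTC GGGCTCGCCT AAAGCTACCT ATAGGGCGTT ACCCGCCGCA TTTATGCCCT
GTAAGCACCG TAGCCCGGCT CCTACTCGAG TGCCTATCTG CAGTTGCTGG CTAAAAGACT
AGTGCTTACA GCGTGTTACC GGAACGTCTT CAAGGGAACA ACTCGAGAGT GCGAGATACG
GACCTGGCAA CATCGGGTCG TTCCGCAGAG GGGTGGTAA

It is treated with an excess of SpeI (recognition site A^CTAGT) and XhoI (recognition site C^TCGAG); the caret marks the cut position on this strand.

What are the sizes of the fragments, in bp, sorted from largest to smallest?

105, 57, 44, 40, 33 bp

SpeI sites (ACTAGT) start at positions 40, 178.
SpeI cuts after the first base of each site, so after positions 40, 178.
XhoI sites (CTCGAG) start at positions 145, 222.
XhoI cuts after the first base of each site, so after positions 145, 222.
Combined cut positions: 40, 145, 178, 222.
Linear molecule, 4 cuts → 5 fragments:
  1–40 → 40 bp
  41–145 → 105 bp
  146–178 → 33 bp
  179–222 → 44 bp
  223–279 → 57 bp
Sorted largest to smallest: 105, 57, 44, 40, 33 bp.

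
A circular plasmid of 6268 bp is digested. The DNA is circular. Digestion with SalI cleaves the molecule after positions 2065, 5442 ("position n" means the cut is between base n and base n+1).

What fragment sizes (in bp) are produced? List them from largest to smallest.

Circular molecule, 2 cuts → 2 fragments:
  5442 − 2065 = 3377 bp
  wrap: 6268 − 5442 + 2065 = 2891 bp
Sorted largest to smallest: 3377, 2891 bp.

3377, 2891 bp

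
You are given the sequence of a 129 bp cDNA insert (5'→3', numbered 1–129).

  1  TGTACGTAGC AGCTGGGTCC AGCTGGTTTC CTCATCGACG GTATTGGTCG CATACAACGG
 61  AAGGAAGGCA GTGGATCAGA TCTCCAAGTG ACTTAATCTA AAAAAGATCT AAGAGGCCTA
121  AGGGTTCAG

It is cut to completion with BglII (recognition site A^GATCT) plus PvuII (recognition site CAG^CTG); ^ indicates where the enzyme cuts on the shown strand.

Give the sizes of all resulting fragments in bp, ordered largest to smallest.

BglII sites (AGATCT) start at positions 78, 105.
BglII cuts after the first base of each site, so after positions 78, 105.
PvuII sites (CAGCTG) start at positions 10, 20.
PvuII cuts after base 3 of each site, so after positions 12, 22.
Combined cut positions: 12, 22, 78, 105.
Linear molecule, 4 cuts → 5 fragments:
  1–12 → 12 bp
  13–22 → 10 bp
  23–78 → 56 bp
  79–105 → 27 bp
  106–129 → 24 bp
Sorted largest to smallest: 56, 27, 24, 12, 10 bp.

56, 27, 24, 12, 10 bp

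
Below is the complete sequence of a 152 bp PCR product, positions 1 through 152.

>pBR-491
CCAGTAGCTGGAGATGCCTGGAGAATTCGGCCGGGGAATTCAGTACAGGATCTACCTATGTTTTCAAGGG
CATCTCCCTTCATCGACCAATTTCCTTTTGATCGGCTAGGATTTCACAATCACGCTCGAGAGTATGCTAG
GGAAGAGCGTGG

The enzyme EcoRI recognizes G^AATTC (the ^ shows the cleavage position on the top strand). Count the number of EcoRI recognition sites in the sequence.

GAATTC occurs starting at positions 23, 36.
EcoRI cuts at 2 sites.

2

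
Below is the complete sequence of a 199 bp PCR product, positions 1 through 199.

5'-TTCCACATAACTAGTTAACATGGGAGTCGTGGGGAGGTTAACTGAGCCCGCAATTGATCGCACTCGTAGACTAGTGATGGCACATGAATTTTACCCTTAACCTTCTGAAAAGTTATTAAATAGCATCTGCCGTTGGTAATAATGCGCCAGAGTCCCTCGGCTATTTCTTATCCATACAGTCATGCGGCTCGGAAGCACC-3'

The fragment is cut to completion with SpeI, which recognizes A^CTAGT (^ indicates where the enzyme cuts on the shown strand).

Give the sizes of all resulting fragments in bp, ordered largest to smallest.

SpeI sites (ACTAGT) start at positions 10, 70.
SpeI cuts after the first base of each site, so after positions 10, 70.
Linear molecule, 2 cuts → 3 fragments:
  1–10 → 10 bp
  11–70 → 60 bp
  71–199 → 129 bp
Sorted largest to smallest: 129, 60, 10 bp.

129, 60, 10 bp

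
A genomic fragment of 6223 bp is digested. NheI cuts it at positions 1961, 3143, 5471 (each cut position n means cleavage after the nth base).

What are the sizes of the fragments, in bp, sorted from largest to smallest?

Linear molecule, 3 cuts → 4 fragments:
  1961 − 0 = 1961 bp
  3143 − 1961 = 1182 bp
  5471 − 3143 = 2328 bp
  6223 − 5471 = 752 bp
Sorted largest to smallest: 2328, 1961, 1182, 752 bp.

2328, 1961, 1182, 752 bp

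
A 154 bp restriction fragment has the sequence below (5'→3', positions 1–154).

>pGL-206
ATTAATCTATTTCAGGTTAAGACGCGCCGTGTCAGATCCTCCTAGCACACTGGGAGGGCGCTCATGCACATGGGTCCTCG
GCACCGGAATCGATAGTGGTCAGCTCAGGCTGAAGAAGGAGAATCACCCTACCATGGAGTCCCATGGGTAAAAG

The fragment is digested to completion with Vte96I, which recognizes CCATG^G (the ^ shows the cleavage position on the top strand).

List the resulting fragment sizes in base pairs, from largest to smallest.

136, 10, 8 bp

Vte96I sites (CCATGG) start at positions 132, 142.
Vte96I cuts after base 5 of each site (before the last base), so after positions 136, 146.
Linear molecule, 2 cuts → 3 fragments:
  1–136 → 136 bp
  137–146 → 10 bp
  147–154 → 8 bp
Sorted largest to smallest: 136, 10, 8 bp.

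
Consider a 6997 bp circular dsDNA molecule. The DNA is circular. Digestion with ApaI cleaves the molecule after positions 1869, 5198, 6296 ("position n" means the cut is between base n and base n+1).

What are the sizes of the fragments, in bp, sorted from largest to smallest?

Circular molecule, 3 cuts → 3 fragments:
  5198 − 1869 = 3329 bp
  6296 − 5198 = 1098 bp
  wrap: 6997 − 6296 + 1869 = 2570 bp
Sorted largest to smallest: 3329, 2570, 1098 bp.

3329, 2570, 1098 bp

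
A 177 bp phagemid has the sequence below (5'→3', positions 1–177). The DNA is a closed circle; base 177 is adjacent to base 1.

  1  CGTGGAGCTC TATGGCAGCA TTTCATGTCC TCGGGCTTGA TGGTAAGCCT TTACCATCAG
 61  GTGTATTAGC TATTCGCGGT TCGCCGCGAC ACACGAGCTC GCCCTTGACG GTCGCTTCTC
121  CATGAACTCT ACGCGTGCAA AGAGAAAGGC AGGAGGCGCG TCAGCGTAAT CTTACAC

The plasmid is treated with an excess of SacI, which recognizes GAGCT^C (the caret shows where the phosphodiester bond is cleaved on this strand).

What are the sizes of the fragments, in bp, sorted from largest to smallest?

SacI sites (GAGCTC) start at positions 5, 95.
SacI cuts after base 5 of each site (before the last base), so after positions 9, 99.
Circular molecule, 2 cuts → 2 fragments:
  10–99 → 90 bp
  100–177 then 1–9 → 78 + 9 = 87 bp
Sorted largest to smallest: 90, 87 bp.

90, 87 bp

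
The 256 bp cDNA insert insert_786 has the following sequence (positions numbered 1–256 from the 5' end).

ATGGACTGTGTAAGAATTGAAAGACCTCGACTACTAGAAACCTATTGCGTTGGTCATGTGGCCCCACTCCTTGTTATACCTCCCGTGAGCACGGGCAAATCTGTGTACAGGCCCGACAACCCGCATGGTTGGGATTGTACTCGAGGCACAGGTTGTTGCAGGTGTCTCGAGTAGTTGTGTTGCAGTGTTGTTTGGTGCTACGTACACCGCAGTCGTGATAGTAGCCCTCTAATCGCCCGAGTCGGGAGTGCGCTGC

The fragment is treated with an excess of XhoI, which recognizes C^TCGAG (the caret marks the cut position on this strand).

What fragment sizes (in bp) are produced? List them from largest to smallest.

XhoI sites (CTCGAG) start at positions 140, 166.
XhoI cuts after the first base of each site, so after positions 140, 166.
Linear molecule, 2 cuts → 3 fragments:
  1–140 → 140 bp
  141–166 → 26 bp
  167–256 → 90 bp
Sorted largest to smallest: 140, 90, 26 bp.

140, 90, 26 bp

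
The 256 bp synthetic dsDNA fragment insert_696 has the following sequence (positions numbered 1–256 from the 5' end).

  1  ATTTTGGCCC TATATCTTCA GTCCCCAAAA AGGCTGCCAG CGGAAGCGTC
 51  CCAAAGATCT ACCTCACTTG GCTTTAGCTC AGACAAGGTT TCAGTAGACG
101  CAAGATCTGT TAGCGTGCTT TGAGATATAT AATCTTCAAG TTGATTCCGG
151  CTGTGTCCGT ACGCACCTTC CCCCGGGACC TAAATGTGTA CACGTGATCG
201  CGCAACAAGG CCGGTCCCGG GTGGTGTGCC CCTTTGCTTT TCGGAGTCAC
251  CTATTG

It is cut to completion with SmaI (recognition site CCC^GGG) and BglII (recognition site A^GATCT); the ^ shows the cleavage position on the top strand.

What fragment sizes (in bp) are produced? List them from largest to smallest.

SmaI sites (CCCGGG) start at positions 172, 216.
SmaI cuts after base 3 of each site, so after positions 174, 218.
BglII sites (AGATCT) start at positions 55, 103.
BglII cuts after the first base of each site, so after positions 55, 103.
Combined cut positions: 55, 103, 174, 218.
Linear molecule, 4 cuts → 5 fragments:
  1–55 → 55 bp
  56–103 → 48 bp
  104–174 → 71 bp
  175–218 → 44 bp
  219–256 → 38 bp
Sorted largest to smallest: 71, 55, 48, 44, 38 bp.

71, 55, 48, 44, 38 bp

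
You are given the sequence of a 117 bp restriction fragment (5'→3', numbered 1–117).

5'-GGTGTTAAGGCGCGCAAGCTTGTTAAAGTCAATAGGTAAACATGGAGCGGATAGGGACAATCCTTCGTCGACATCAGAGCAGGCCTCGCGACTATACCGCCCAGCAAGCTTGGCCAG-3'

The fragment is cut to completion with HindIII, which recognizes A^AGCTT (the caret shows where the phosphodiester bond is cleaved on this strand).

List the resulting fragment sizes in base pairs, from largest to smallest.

HindIII sites (AAGCTT) start at positions 16, 106.
HindIII cuts after the first base of each site, so after positions 16, 106.
Linear molecule, 2 cuts → 3 fragments:
  1–16 → 16 bp
  17–106 → 90 bp
  107–117 → 11 bp
Sorted largest to smallest: 90, 16, 11 bp.

90, 16, 11 bp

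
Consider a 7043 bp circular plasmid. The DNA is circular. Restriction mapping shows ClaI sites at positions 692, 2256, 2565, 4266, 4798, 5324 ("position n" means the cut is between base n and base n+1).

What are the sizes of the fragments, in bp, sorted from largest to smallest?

2411, 1701, 1564, 532, 526, 309 bp

Circular molecule, 6 cuts → 6 fragments:
  2256 − 692 = 1564 bp
  2565 − 2256 = 309 bp
  4266 − 2565 = 1701 bp
  4798 − 4266 = 532 bp
  5324 − 4798 = 526 bp
  wrap: 7043 − 5324 + 692 = 2411 bp
Sorted largest to smallest: 2411, 1701, 1564, 532, 526, 309 bp.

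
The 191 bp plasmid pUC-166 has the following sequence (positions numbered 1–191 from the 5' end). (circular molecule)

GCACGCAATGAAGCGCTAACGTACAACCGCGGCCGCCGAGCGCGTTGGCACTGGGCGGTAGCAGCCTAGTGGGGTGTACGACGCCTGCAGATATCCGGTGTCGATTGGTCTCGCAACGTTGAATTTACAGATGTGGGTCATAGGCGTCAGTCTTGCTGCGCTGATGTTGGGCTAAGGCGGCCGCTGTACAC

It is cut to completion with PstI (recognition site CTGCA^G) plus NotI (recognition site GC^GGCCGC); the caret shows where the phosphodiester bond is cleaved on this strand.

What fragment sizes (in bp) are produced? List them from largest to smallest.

The PstI site (CTGCAG) starts at position 85.
PstI cuts after base 5 of each site (before the last base), so after position 89.
NotI sites (GCGGCCGC) start at positions 29, 177.
NotI cuts after base 2 of each site, so after positions 30, 178.
Combined cut positions: 30, 89, 178.
Circular molecule, 3 cuts → 3 fragments:
  31–89 → 59 bp
  90–178 → 89 bp
  179–191 then 1–30 → 13 + 30 = 43 bp
Sorted largest to smallest: 89, 59, 43 bp.

89, 59, 43 bp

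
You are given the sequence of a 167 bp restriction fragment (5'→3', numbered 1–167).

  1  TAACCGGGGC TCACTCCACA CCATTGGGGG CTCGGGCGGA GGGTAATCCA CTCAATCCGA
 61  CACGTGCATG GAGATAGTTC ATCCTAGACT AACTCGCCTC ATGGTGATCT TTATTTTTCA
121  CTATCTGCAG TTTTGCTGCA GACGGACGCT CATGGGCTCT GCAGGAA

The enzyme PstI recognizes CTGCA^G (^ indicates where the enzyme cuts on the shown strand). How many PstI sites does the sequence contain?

CTGCAG occurs starting at positions 125, 136, 159.
PstI cuts at 3 sites.

3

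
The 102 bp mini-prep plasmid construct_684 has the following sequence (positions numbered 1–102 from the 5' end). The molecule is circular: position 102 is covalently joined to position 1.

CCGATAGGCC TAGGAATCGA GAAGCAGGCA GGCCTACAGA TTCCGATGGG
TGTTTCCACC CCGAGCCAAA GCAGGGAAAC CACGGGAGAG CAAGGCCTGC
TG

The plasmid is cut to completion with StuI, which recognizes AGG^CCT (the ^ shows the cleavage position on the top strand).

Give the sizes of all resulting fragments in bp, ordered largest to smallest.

63, 24, 15 bp

StuI sites (AGGCCT) start at positions 6, 30, 93.
StuI cuts after base 3 of each site, so after positions 8, 32, 95.
Circular molecule, 3 cuts → 3 fragments:
  9–32 → 24 bp
  33–95 → 63 bp
  96–102 then 1–8 → 7 + 8 = 15 bp
Sorted largest to smallest: 63, 24, 15 bp.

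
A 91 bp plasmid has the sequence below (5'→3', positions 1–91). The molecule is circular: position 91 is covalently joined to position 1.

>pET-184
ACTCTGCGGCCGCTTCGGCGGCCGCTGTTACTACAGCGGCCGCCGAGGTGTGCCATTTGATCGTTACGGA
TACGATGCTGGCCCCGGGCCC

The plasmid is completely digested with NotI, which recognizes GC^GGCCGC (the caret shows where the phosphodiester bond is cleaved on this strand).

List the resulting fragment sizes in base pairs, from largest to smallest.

NotI sites (GCGGCCGC) start at positions 6, 18, 36.
NotI cuts after base 2 of each site, so after positions 7, 19, 37.
Circular molecule, 3 cuts → 3 fragments:
  8–19 → 12 bp
  20–37 → 18 bp
  38–91 then 1–7 → 54 + 7 = 61 bp
Sorted largest to smallest: 61, 18, 12 bp.

61, 18, 12 bp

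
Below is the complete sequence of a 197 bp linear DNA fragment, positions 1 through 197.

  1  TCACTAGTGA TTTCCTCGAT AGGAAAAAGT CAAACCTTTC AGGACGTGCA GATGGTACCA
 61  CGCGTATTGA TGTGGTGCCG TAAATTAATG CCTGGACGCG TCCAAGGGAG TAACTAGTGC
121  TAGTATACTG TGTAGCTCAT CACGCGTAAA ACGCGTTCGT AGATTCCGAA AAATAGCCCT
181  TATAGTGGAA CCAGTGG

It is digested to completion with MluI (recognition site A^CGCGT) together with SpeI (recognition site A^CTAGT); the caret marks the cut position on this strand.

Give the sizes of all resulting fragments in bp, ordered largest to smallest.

57, 46, 36, 29, 17, 9, 3 bp

MluI sites (ACGCGT) start at positions 60, 96, 142, 151.
MluI cuts after the first base of each site, so after positions 60, 96, 142, 151.
SpeI sites (ACTAGT) start at positions 3, 113.
SpeI cuts after the first base of each site, so after positions 3, 113.
Combined cut positions: 3, 60, 96, 113, 142, 151.
Linear molecule, 6 cuts → 7 fragments:
  1–3 → 3 bp
  4–60 → 57 bp
  61–96 → 36 bp
  97–113 → 17 bp
  114–142 → 29 bp
  143–151 → 9 bp
  152–197 → 46 bp
Sorted largest to smallest: 57, 46, 36, 29, 17, 9, 3 bp.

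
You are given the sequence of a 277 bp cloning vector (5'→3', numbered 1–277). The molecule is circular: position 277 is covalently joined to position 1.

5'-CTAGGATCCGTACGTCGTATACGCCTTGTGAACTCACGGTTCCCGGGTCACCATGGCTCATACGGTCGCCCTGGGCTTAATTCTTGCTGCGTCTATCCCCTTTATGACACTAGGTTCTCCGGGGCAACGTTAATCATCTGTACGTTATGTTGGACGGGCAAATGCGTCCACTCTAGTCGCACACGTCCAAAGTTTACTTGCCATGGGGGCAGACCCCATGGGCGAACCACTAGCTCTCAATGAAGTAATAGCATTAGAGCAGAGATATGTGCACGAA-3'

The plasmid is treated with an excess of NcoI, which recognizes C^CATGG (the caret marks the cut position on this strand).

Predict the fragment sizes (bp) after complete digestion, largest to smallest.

NcoI sites (CCATGG) start at positions 51, 201, 216.
NcoI cuts after the first base of each site, so after positions 51, 201, 216.
Circular molecule, 3 cuts → 3 fragments:
  52–201 → 150 bp
  202–216 → 15 bp
  217–277 then 1–51 → 61 + 51 = 112 bp
Sorted largest to smallest: 150, 112, 15 bp.

150, 112, 15 bp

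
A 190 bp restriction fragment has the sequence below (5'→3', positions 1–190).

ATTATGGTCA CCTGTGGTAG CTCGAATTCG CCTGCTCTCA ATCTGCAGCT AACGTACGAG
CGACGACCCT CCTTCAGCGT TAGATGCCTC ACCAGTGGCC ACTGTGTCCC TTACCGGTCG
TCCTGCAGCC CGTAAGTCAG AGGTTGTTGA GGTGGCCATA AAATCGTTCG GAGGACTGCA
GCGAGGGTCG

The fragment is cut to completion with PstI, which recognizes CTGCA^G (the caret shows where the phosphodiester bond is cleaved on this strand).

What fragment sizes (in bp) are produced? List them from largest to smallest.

80, 53, 47, 10 bp

PstI sites (CTGCAG) start at positions 43, 123, 176.
PstI cuts after base 5 of each site (before the last base), so after positions 47, 127, 180.
Linear molecule, 3 cuts → 4 fragments:
  1–47 → 47 bp
  48–127 → 80 bp
  128–180 → 53 bp
  181–190 → 10 bp
Sorted largest to smallest: 80, 53, 47, 10 bp.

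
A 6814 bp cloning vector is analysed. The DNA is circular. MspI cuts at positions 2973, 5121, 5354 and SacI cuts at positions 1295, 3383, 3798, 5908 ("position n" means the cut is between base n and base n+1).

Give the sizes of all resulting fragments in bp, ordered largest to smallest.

2201, 1678, 1323, 554, 415, 410, 233 bp

Combined cut positions (sorted): 1295, 2973, 3383, 3798, 5121, 5354, 5908.
Circular molecule, 7 cuts → 7 fragments:
  2973 − 1295 = 1678 bp
  3383 − 2973 = 410 bp
  3798 − 3383 = 415 bp
  5121 − 3798 = 1323 bp
  5354 − 5121 = 233 bp
  5908 − 5354 = 554 bp
  wrap: 6814 − 5908 + 1295 = 2201 bp
Sorted largest to smallest: 2201, 1678, 1323, 554, 415, 410, 233 bp.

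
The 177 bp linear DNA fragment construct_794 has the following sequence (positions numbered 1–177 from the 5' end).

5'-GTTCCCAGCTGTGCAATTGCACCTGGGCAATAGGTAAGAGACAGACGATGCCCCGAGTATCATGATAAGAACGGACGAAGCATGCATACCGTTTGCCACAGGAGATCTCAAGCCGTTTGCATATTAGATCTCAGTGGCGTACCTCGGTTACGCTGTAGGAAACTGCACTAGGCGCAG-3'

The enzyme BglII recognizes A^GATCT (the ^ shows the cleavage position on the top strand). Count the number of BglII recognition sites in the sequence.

AGATCT occurs starting at positions 103, 126.
BglII cuts at 2 sites.

2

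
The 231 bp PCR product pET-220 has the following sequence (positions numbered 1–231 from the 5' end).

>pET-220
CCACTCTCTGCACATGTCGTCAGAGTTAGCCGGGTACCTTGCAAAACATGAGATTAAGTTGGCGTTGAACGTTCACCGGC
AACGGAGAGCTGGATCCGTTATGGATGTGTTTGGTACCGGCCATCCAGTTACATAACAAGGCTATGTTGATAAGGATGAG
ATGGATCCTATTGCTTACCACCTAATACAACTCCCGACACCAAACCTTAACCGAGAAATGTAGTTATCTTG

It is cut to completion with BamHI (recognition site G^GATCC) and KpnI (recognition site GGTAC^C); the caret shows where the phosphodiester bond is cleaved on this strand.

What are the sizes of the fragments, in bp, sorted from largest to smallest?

68, 55, 46, 37, 25 bp

BamHI sites (GGATCC) start at positions 92, 163.
BamHI cuts after the first base of each site, so after positions 92, 163.
KpnI sites (GGTACC) start at positions 33, 113.
KpnI cuts after base 5 of each site (before the last base), so after positions 37, 117.
Combined cut positions: 37, 92, 117, 163.
Linear molecule, 4 cuts → 5 fragments:
  1–37 → 37 bp
  38–92 → 55 bp
  93–117 → 25 bp
  118–163 → 46 bp
  164–231 → 68 bp
Sorted largest to smallest: 68, 55, 46, 37, 25 bp.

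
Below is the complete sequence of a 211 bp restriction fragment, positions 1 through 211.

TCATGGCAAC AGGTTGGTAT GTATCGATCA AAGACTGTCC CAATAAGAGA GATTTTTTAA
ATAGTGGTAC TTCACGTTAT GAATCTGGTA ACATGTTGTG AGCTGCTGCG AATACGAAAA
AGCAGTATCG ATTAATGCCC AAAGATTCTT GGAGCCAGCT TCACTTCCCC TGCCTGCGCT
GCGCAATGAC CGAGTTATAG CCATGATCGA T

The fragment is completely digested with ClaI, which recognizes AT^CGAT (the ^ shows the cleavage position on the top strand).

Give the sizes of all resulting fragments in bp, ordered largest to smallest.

ClaI sites (ATCGAT) start at positions 23, 127, 206.
ClaI cuts after base 2 of each site, so after positions 24, 128, 207.
Linear molecule, 3 cuts → 4 fragments:
  1–24 → 24 bp
  25–128 → 104 bp
  129–207 → 79 bp
  208–211 → 4 bp
Sorted largest to smallest: 104, 79, 24, 4 bp.

104, 79, 24, 4 bp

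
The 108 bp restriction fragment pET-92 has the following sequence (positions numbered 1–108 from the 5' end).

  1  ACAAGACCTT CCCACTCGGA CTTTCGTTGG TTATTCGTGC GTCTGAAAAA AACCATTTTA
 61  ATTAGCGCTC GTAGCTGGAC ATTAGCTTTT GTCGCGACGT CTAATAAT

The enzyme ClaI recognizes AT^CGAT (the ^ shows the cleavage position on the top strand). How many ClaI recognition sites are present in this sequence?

0

No occurrence of ATCGAT is present in the sequence.
ClaI does not cut: 0 sites.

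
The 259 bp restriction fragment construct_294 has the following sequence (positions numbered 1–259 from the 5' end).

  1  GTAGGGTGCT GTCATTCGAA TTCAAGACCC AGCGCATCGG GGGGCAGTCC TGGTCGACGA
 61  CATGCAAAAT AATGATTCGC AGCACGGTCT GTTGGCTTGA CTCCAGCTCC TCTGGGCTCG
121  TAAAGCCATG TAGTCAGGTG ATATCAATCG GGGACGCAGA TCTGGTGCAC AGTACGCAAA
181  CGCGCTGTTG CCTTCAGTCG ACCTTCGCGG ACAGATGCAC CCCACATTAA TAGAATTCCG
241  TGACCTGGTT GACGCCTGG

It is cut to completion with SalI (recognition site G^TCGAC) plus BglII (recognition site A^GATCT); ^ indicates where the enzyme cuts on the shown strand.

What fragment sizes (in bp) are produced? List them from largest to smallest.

SalI sites (GTCGAC) start at positions 53, 197.
SalI cuts after the first base of each site, so after positions 53, 197.
The BglII site (AGATCT) starts at position 158.
BglII cuts after the first base of each site, so after position 158.
Combined cut positions: 53, 158, 197.
Linear molecule, 3 cuts → 4 fragments:
  1–53 → 53 bp
  54–158 → 105 bp
  159–197 → 39 bp
  198–259 → 62 bp
Sorted largest to smallest: 105, 62, 53, 39 bp.

105, 62, 53, 39 bp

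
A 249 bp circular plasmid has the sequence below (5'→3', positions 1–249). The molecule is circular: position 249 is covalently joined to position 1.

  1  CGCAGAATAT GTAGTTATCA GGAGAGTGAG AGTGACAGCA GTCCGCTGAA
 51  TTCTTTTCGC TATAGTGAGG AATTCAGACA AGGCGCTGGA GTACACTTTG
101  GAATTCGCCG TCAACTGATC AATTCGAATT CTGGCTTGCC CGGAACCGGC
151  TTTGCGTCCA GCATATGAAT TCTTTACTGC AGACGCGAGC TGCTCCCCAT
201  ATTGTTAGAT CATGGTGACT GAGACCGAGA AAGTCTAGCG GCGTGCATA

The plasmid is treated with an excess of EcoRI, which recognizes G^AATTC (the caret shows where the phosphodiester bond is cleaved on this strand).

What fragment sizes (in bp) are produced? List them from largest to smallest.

EcoRI sites (GAATTC) start at positions 48, 70, 101, 126, 167.
EcoRI cuts after the first base of each site, so after positions 48, 70, 101, 126, 167.
Circular molecule, 5 cuts → 5 fragments:
  49–70 → 22 bp
  71–101 → 31 bp
  102–126 → 25 bp
  127–167 → 41 bp
  168–249 then 1–48 → 82 + 48 = 130 bp
Sorted largest to smallest: 130, 41, 31, 25, 22 bp.

130, 41, 31, 25, 22 bp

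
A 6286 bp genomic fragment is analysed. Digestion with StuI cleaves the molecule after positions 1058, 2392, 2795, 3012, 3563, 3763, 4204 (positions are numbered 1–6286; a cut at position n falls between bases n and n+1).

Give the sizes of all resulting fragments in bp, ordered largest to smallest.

Linear molecule, 7 cuts → 8 fragments:
  1058 − 0 = 1058 bp
  2392 − 1058 = 1334 bp
  2795 − 2392 = 403 bp
  3012 − 2795 = 217 bp
  3563 − 3012 = 551 bp
  3763 − 3563 = 200 bp
  4204 − 3763 = 441 bp
  6286 − 4204 = 2082 bp
Sorted largest to smallest: 2082, 1334, 1058, 551, 441, 403, 217, 200 bp.

2082, 1334, 1058, 551, 441, 403, 217, 200 bp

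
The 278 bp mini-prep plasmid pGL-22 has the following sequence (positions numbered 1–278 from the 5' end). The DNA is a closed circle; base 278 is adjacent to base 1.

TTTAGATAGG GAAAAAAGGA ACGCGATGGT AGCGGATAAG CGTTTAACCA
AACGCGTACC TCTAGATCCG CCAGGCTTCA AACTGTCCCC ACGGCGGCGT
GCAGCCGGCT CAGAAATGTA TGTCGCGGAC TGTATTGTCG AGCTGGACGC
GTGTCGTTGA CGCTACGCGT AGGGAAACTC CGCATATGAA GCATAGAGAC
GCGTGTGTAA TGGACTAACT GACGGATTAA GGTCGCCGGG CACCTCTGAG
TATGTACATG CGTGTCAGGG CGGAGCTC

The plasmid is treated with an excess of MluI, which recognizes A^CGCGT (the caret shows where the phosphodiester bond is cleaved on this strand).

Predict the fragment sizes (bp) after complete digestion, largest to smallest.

131, 95, 34, 18 bp

MluI sites (ACGCGT) start at positions 52, 147, 165, 199.
MluI cuts after the first base of each site, so after positions 52, 147, 165, 199.
Circular molecule, 4 cuts → 4 fragments:
  53–147 → 95 bp
  148–165 → 18 bp
  166–199 → 34 bp
  200–278 then 1–52 → 79 + 52 = 131 bp
Sorted largest to smallest: 131, 95, 34, 18 bp.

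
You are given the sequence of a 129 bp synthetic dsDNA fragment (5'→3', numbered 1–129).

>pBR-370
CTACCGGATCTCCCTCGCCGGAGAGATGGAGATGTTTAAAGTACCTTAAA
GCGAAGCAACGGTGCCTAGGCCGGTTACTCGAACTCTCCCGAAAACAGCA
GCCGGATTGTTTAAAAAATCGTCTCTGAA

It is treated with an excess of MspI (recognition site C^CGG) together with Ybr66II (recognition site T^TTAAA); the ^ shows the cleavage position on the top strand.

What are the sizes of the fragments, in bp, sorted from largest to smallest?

MspI sites (CCGG) start at positions 4, 18, 71, 102.
MspI cuts after the first base of each site, so after positions 4, 18, 71, 102.
Ybr66II sites (TTTAAA) start at positions 35, 110.
Ybr66II cuts after the first base of each site, so after positions 35, 110.
Combined cut positions: 4, 18, 35, 71, 102, 110.
Linear molecule, 6 cuts → 7 fragments:
  1–4 → 4 bp
  5–18 → 14 bp
  19–35 → 17 bp
  36–71 → 36 bp
  72–102 → 31 bp
  103–110 → 8 bp
  111–129 → 19 bp
Sorted largest to smallest: 36, 31, 19, 17, 14, 8, 4 bp.

36, 31, 19, 17, 14, 8, 4 bp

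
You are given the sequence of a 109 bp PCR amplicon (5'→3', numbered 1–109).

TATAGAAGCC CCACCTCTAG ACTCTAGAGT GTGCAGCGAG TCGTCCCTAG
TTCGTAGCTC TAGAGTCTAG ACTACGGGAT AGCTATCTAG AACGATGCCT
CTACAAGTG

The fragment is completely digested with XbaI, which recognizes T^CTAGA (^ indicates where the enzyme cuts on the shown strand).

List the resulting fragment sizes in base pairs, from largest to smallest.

XbaI sites (TCTAGA) start at positions 16, 23, 59, 66, 86.
XbaI cuts after the first base of each site, so after positions 16, 23, 59, 66, 86.
Linear molecule, 5 cuts → 6 fragments:
  1–16 → 16 bp
  17–23 → 7 bp
  24–59 → 36 bp
  60–66 → 7 bp
  67–86 → 20 bp
  87–109 → 23 bp
Sorted largest to smallest: 36, 23, 20, 16, 7, 7 bp.

36, 23, 20, 16, 7, 7 bp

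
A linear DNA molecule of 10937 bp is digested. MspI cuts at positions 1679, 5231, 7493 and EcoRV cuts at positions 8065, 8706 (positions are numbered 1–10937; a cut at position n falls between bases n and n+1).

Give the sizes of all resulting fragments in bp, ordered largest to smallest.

3552, 2262, 2231, 1679, 641, 572 bp

Combined cut positions (sorted): 1679, 5231, 7493, 8065, 8706.
Linear molecule, 5 cuts → 6 fragments:
  1679 − 0 = 1679 bp
  5231 − 1679 = 3552 bp
  7493 − 5231 = 2262 bp
  8065 − 7493 = 572 bp
  8706 − 8065 = 641 bp
  10937 − 8706 = 2231 bp
Sorted largest to smallest: 3552, 2262, 2231, 1679, 641, 572 bp.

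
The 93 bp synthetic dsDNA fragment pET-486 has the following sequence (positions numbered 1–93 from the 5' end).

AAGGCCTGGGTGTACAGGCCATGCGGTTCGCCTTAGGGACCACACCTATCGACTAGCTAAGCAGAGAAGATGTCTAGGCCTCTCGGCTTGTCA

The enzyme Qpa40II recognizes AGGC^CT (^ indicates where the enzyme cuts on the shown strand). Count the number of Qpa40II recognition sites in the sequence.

AGGCCT occurs starting at positions 2, 76.
Qpa40II cuts at 2 sites.

2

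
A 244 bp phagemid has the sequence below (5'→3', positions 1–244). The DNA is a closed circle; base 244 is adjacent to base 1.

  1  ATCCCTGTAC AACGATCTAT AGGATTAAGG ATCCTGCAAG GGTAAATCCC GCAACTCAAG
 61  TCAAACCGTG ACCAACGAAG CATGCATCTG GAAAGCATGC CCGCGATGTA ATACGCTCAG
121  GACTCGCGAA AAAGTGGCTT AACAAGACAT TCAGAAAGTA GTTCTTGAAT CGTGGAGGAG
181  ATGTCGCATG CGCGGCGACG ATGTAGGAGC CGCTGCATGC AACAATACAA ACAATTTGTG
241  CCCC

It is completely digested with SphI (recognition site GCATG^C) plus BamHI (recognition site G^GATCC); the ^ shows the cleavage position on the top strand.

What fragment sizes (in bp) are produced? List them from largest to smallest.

SphI sites (GCATGC) start at positions 80, 95, 186, 215.
SphI cuts after base 5 of each site (before the last base), so after positions 84, 99, 190, 219.
The BamHI site (GGATCC) starts at position 29.
BamHI cuts after the first base of each site, so after position 29.
Combined cut positions: 29, 84, 99, 190, 219.
Circular molecule, 5 cuts → 5 fragments:
  30–84 → 55 bp
  85–99 → 15 bp
  100–190 → 91 bp
  191–219 → 29 bp
  220–244 then 1–29 → 25 + 29 = 54 bp
Sorted largest to smallest: 91, 55, 54, 29, 15 bp.

91, 55, 54, 29, 15 bp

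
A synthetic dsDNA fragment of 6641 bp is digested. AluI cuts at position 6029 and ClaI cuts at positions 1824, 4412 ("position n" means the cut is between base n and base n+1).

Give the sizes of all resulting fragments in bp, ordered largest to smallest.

Combined cut positions (sorted): 1824, 4412, 6029.
Linear molecule, 3 cuts → 4 fragments:
  1824 − 0 = 1824 bp
  4412 − 1824 = 2588 bp
  6029 − 4412 = 1617 bp
  6641 − 6029 = 612 bp
Sorted largest to smallest: 2588, 1824, 1617, 612 bp.

2588, 1824, 1617, 612 bp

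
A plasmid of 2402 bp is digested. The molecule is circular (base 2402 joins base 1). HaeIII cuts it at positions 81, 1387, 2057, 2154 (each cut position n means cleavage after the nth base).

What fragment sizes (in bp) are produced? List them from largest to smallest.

Circular molecule, 4 cuts → 4 fragments:
  1387 − 81 = 1306 bp
  2057 − 1387 = 670 bp
  2154 − 2057 = 97 bp
  wrap: 2402 − 2154 + 81 = 329 bp
Sorted largest to smallest: 1306, 670, 329, 97 bp.

1306, 670, 329, 97 bp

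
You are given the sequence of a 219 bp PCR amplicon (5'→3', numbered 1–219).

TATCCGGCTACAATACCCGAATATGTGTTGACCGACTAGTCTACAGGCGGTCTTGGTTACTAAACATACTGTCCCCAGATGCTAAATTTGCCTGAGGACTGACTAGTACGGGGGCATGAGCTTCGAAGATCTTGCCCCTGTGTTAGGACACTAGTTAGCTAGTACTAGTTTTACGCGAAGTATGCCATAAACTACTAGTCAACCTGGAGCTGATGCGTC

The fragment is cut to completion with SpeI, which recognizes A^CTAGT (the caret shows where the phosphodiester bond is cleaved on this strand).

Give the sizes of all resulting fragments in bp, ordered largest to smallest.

67, 48, 35, 30, 25, 14 bp

SpeI sites (ACTAGT) start at positions 35, 102, 150, 164, 194.
SpeI cuts after the first base of each site, so after positions 35, 102, 150, 164, 194.
Linear molecule, 5 cuts → 6 fragments:
  1–35 → 35 bp
  36–102 → 67 bp
  103–150 → 48 bp
  151–164 → 14 bp
  165–194 → 30 bp
  195–219 → 25 bp
Sorted largest to smallest: 67, 48, 35, 30, 25, 14 bp.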